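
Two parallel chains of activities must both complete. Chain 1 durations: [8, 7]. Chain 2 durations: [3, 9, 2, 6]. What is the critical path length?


Path A total = 8 + 7 = 15
Path B total = 3 + 9 + 2 + 6 = 20
Critical path = longest path = max(15, 20) = 20

20


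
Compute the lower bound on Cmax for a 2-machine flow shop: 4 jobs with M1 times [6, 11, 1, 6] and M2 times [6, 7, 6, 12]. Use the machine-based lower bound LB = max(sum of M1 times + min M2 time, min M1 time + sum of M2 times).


LB1 = sum(M1 times) + min(M2 times) = 24 + 6 = 30
LB2 = min(M1 times) + sum(M2 times) = 1 + 31 = 32
Lower bound = max(LB1, LB2) = max(30, 32) = 32

32


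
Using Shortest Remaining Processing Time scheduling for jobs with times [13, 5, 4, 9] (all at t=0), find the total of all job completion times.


Since all jobs arrive at t=0, SRPT equals SPT ordering.
SPT order: [4, 5, 9, 13]
Completion times:
  Job 1: p=4, C=4
  Job 2: p=5, C=9
  Job 3: p=9, C=18
  Job 4: p=13, C=31
Total completion time = 4 + 9 + 18 + 31 = 62

62


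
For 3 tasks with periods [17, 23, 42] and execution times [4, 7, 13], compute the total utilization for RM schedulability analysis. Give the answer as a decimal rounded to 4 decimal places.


Compute individual utilizations (exact fractions):
  Task 1: C/T = 4/17 (approx. 0.2353)
  Task 2: C/T = 7/23 (approx. 0.3043)
  Task 3: C/T = 13/42 (approx. 0.3095)
Total utilization U = 4/17 + 7/23 + 13/42 = 13945/16422
Rounded to 4 decimal places: U = 0.8492
RM (Liu & Layland) bound for 3 tasks = 0.779763; compare with U = 13945/16422 (approx. 0.849166)
bound < U <= 1, so the RM sufficient condition is not met (inconclusive; an exact test such as response-time analysis is needed).

0.8492


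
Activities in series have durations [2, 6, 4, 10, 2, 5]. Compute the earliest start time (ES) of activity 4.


Activity 4 starts after activities 1 through 3 complete.
Predecessor durations: [2, 6, 4]
ES = 2 + 6 + 4 = 12

12


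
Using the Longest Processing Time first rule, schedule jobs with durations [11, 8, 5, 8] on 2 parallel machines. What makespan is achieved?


Sort jobs in decreasing order (LPT): [11, 8, 8, 5]
Assign each job to the least loaded machine:
  Machine 1: jobs [11, 5], load = 16
  Machine 2: jobs [8, 8], load = 16
Makespan = max load = 16

16


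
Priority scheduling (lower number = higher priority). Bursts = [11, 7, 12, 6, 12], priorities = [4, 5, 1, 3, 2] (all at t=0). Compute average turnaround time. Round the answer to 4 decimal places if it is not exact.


Sort by priority (ascending = highest first):
Order: [(1, 12), (2, 12), (3, 6), (4, 11), (5, 7)]
Completion times:
  Priority 1, burst=12, C=12
  Priority 2, burst=12, C=24
  Priority 3, burst=6, C=30
  Priority 4, burst=11, C=41
  Priority 5, burst=7, C=48
Average turnaround = 155/5 = 31.0

31.0


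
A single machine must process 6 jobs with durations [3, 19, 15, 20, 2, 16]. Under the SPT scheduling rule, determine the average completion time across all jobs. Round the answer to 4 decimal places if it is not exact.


Sort jobs by processing time (SPT order): [2, 3, 15, 16, 19, 20]
Compute completion times sequentially:
  Job 1: processing = 2, completes at 2
  Job 2: processing = 3, completes at 5
  Job 3: processing = 15, completes at 20
  Job 4: processing = 16, completes at 36
  Job 5: processing = 19, completes at 55
  Job 6: processing = 20, completes at 75
Sum of completion times = 193
Average completion time = 193/6 = 32.1667

32.1667


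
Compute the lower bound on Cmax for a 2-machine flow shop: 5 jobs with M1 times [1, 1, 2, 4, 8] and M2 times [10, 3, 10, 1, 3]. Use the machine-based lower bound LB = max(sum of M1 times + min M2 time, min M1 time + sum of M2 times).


LB1 = sum(M1 times) + min(M2 times) = 16 + 1 = 17
LB2 = min(M1 times) + sum(M2 times) = 1 + 27 = 28
Lower bound = max(LB1, LB2) = max(17, 28) = 28

28


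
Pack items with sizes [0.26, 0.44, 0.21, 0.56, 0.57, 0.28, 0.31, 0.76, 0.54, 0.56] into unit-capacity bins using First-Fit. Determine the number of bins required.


Place items sequentially using First-Fit:
  Item 0.26 -> new Bin 1
  Item 0.44 -> Bin 1 (now 0.7)
  Item 0.21 -> Bin 1 (now 0.91)
  Item 0.56 -> new Bin 2
  Item 0.57 -> new Bin 3
  Item 0.28 -> Bin 2 (now 0.84)
  Item 0.31 -> Bin 3 (now 0.88)
  Item 0.76 -> new Bin 4
  Item 0.54 -> new Bin 5
  Item 0.56 -> new Bin 6
Total bins used = 6

6


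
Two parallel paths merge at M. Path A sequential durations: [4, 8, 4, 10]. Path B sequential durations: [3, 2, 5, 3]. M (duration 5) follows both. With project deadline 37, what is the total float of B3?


Forward pass: ES(B3) = sum of predecessors on chain B = 5
EF = ES + duration = 5 + 5 = 10
Backward pass: LF(M) = deadline = 37; LS(M) = 37 - 5 = 32
LF(B3) = LS(M) - sum(successors on chain B) = 32 - 3 = 29
LS = LF - duration = 29 - 5 = 24
Total float = LS - ES = 24 - 5 = 19

19


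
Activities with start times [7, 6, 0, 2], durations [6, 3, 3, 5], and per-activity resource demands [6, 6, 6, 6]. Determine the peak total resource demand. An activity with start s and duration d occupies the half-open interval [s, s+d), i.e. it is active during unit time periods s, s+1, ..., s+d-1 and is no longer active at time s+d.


Each activity i is active on [start_i, start_i + duration_i).
Compute total resource usage per time slot:
  t=0: active resources = [6], total = 6
  t=1: active resources = [6], total = 6
  t=2: active resources = [6, 6], total = 12
  t=3: active resources = [6], total = 6
  t=4: active resources = [6], total = 6
  t=5: active resources = [6], total = 6
  t=6: active resources = [6, 6], total = 12
  t=7: active resources = [6, 6], total = 12
  t=8: active resources = [6, 6], total = 12
  t=9: active resources = [6], total = 6
  t=10: active resources = [6], total = 6
  t=11: active resources = [6], total = 6
  t=12: active resources = [6], total = 6
Peak resource demand = 12

12


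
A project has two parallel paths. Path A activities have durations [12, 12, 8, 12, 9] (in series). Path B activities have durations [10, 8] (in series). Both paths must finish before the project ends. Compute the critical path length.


Path A total = 12 + 12 + 8 + 12 + 9 = 53
Path B total = 10 + 8 = 18
Critical path = longest path = max(53, 18) = 53

53


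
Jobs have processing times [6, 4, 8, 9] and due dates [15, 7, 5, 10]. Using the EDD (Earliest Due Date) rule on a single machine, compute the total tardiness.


Sort by due date (EDD order): [(8, 5), (4, 7), (9, 10), (6, 15)]
Compute completion times and tardiness:
  Job 1: p=8, d=5, C=8, tardiness=max(0,8-5)=3
  Job 2: p=4, d=7, C=12, tardiness=max(0,12-7)=5
  Job 3: p=9, d=10, C=21, tardiness=max(0,21-10)=11
  Job 4: p=6, d=15, C=27, tardiness=max(0,27-15)=12
Total tardiness = 31

31


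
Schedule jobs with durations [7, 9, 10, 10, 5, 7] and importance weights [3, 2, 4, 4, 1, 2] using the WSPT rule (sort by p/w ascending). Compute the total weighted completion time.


Compute p/w ratios and sort ascending (WSPT): [(7, 3), (10, 4), (10, 4), (7, 2), (9, 2), (5, 1)]
Compute weighted completion times:
  Job (p=7,w=3): C=7, w*C=3*7=21
  Job (p=10,w=4): C=17, w*C=4*17=68
  Job (p=10,w=4): C=27, w*C=4*27=108
  Job (p=7,w=2): C=34, w*C=2*34=68
  Job (p=9,w=2): C=43, w*C=2*43=86
  Job (p=5,w=1): C=48, w*C=1*48=48
Total weighted completion time = 399

399


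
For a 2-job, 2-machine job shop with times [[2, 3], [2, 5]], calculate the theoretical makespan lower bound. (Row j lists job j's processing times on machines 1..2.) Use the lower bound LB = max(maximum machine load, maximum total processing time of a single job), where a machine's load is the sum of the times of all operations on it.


Machine loads:
  Machine 1: 2 + 2 = 4
  Machine 2: 3 + 5 = 8
Max machine load = 8
Job totals:
  Job 1: 5
  Job 2: 7
Max job total = 7
Lower bound = max(8, 7) = 8

8


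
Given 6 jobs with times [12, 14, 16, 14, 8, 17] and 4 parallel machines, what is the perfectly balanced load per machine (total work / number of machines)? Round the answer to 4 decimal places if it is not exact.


Total processing time = 12 + 14 + 16 + 14 + 8 + 17 = 81
Number of machines = 4
Ideal balanced load = 81 / 4 = 20.25

20.25


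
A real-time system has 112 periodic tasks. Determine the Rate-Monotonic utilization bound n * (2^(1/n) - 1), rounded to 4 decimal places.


Compute 2^(1/112) = 1.0062080044
Subtract 1: 1.0062080044 - 1 = 0.0062080044
Multiply by n: 112 * 0.0062080044 = 0.6952964928
Round to 4 dp: 0.6953

0.6953


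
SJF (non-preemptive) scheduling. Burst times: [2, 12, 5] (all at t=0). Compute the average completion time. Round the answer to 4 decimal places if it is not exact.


SJF order (ascending): [2, 5, 12]
Completion times:
  Job 1: burst=2, C=2
  Job 2: burst=5, C=7
  Job 3: burst=12, C=19
Average completion = 28/3 = 9.3333

9.3333


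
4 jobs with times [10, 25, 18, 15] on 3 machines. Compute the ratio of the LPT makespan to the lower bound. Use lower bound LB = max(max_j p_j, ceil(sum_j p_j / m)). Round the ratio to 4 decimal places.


LPT order: [25, 18, 15, 10]
Machine loads after assignment: [25, 18, 25]
LPT makespan = 25
Lower bound = max(max_job, ceil(total/3)) = max(25, 23) = 25
Ratio = 25 / 25 = 1.0

1.0


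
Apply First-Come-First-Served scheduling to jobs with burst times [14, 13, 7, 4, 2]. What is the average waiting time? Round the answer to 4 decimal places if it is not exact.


FCFS order (as given): [14, 13, 7, 4, 2]
Waiting times:
  Job 1: wait = 0
  Job 2: wait = 14
  Job 3: wait = 27
  Job 4: wait = 34
  Job 5: wait = 38
Sum of waiting times = 113
Average waiting time = 113/5 = 22.6

22.6


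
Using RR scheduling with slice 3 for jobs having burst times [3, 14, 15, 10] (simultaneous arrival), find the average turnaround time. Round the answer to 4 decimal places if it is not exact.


Time quantum = 3
Execution trace:
  J1 runs 3 units, time = 3
  J2 runs 3 units, time = 6
  J3 runs 3 units, time = 9
  J4 runs 3 units, time = 12
  J2 runs 3 units, time = 15
  J3 runs 3 units, time = 18
  J4 runs 3 units, time = 21
  J2 runs 3 units, time = 24
  J3 runs 3 units, time = 27
  J4 runs 3 units, time = 30
  J2 runs 3 units, time = 33
  J3 runs 3 units, time = 36
  J4 runs 1 units, time = 37
  J2 runs 2 units, time = 39
  J3 runs 3 units, time = 42
Finish times: [3, 39, 42, 37]
Average turnaround = 121/4 = 30.25

30.25


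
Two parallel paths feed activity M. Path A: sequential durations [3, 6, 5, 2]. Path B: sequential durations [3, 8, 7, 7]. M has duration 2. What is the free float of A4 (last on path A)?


ES(A4) = sum of predecessors on chain A = 14
EF(A4) = ES + duration = 14 + 2 = 16
Successor of A4 is M. ES(M) = max(sum(A), sum(B)) = max(16, 25) = 25
Free float = ES(successor) - EF(current) = 25 - 16 = 9

9


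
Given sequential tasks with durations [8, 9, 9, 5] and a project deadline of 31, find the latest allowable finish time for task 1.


LF(activity 1) = deadline - sum of successor durations
Successors: activities 2 through 4 with durations [9, 9, 5]
Sum of successor durations = 23
LF = 31 - 23 = 8

8


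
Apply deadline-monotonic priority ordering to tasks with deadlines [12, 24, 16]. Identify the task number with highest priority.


Sort tasks by relative deadline (ascending):
  Task 1: deadline = 12
  Task 3: deadline = 16
  Task 2: deadline = 24
Priority order (highest first): [1, 3, 2]
Highest priority task = 1

1


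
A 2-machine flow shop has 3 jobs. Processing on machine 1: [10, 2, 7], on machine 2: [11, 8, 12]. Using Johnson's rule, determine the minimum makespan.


Apply Johnson's rule:
  Group 1 (a <= b): [(2, 2, 8), (3, 7, 12), (1, 10, 11)]
  Group 2 (a > b): []
Optimal job order: [2, 3, 1]
Schedule:
  Job 2: M1 done at 2, M2 done at 10
  Job 3: M1 done at 9, M2 done at 22
  Job 1: M1 done at 19, M2 done at 33
Makespan = 33

33


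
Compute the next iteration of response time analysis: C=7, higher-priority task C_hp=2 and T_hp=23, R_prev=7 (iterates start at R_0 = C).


R_next = C + ceil(R_prev / T_hp) * C_hp
ceil(7 / 23) = ceil(0.3043) = 1
Interference = 1 * 2 = 2
R_next = 7 + 2 = 9

9


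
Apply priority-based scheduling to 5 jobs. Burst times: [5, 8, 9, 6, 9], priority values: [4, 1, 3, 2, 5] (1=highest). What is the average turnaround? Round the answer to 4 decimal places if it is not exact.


Sort by priority (ascending = highest first):
Order: [(1, 8), (2, 6), (3, 9), (4, 5), (5, 9)]
Completion times:
  Priority 1, burst=8, C=8
  Priority 2, burst=6, C=14
  Priority 3, burst=9, C=23
  Priority 4, burst=5, C=28
  Priority 5, burst=9, C=37
Average turnaround = 110/5 = 22.0

22.0


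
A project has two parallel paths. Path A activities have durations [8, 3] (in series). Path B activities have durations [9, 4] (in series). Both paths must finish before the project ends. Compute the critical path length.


Path A total = 8 + 3 = 11
Path B total = 9 + 4 = 13
Critical path = longest path = max(11, 13) = 13

13


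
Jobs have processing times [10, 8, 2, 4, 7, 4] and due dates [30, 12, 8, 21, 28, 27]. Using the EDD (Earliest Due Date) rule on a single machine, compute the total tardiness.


Sort by due date (EDD order): [(2, 8), (8, 12), (4, 21), (4, 27), (7, 28), (10, 30)]
Compute completion times and tardiness:
  Job 1: p=2, d=8, C=2, tardiness=max(0,2-8)=0
  Job 2: p=8, d=12, C=10, tardiness=max(0,10-12)=0
  Job 3: p=4, d=21, C=14, tardiness=max(0,14-21)=0
  Job 4: p=4, d=27, C=18, tardiness=max(0,18-27)=0
  Job 5: p=7, d=28, C=25, tardiness=max(0,25-28)=0
  Job 6: p=10, d=30, C=35, tardiness=max(0,35-30)=5
Total tardiness = 5

5


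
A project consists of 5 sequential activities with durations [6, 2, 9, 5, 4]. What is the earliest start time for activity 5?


Activity 5 starts after activities 1 through 4 complete.
Predecessor durations: [6, 2, 9, 5]
ES = 6 + 2 + 9 + 5 = 22

22


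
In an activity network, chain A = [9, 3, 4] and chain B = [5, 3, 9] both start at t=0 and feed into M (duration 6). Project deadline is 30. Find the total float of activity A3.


Forward pass: ES(A3) = sum of predecessors on chain A = 12
EF = ES + duration = 12 + 4 = 16
Backward pass: LF(M) = deadline = 30; LS(M) = 30 - 6 = 24
LF(A3) = LS(M) - sum(successors on chain A) = 24 - 0 = 24
LS = LF - duration = 24 - 4 = 20
Total float = LS - ES = 20 - 12 = 8

8


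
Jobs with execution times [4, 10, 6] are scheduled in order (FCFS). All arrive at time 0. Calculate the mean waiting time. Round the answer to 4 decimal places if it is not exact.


FCFS order (as given): [4, 10, 6]
Waiting times:
  Job 1: wait = 0
  Job 2: wait = 4
  Job 3: wait = 14
Sum of waiting times = 18
Average waiting time = 18/3 = 6.0

6.0


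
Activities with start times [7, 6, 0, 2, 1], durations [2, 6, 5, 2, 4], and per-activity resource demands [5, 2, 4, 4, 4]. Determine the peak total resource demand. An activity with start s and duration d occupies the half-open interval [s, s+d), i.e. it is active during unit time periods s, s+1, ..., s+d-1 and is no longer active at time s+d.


Each activity i is active on [start_i, start_i + duration_i).
Compute total resource usage per time slot:
  t=0: active resources = [4], total = 4
  t=1: active resources = [4, 4], total = 8
  t=2: active resources = [4, 4, 4], total = 12
  t=3: active resources = [4, 4, 4], total = 12
  t=4: active resources = [4, 4], total = 8
  t=5: active resources = [], total = 0
  t=6: active resources = [2], total = 2
  t=7: active resources = [5, 2], total = 7
  t=8: active resources = [5, 2], total = 7
  t=9: active resources = [2], total = 2
  t=10: active resources = [2], total = 2
  t=11: active resources = [2], total = 2
Peak resource demand = 12

12


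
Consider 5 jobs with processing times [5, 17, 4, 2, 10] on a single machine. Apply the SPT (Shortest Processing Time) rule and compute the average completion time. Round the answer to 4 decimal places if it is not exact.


Sort jobs by processing time (SPT order): [2, 4, 5, 10, 17]
Compute completion times sequentially:
  Job 1: processing = 2, completes at 2
  Job 2: processing = 4, completes at 6
  Job 3: processing = 5, completes at 11
  Job 4: processing = 10, completes at 21
  Job 5: processing = 17, completes at 38
Sum of completion times = 78
Average completion time = 78/5 = 15.6

15.6


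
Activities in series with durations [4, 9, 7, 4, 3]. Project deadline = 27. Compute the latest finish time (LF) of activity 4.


LF(activity 4) = deadline - sum of successor durations
Successors: activities 5 through 5 with durations [3]
Sum of successor durations = 3
LF = 27 - 3 = 24

24


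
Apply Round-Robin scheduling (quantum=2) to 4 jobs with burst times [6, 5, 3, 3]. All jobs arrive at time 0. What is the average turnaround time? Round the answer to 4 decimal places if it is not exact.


Time quantum = 2
Execution trace:
  J1 runs 2 units, time = 2
  J2 runs 2 units, time = 4
  J3 runs 2 units, time = 6
  J4 runs 2 units, time = 8
  J1 runs 2 units, time = 10
  J2 runs 2 units, time = 12
  J3 runs 1 units, time = 13
  J4 runs 1 units, time = 14
  J1 runs 2 units, time = 16
  J2 runs 1 units, time = 17
Finish times: [16, 17, 13, 14]
Average turnaround = 60/4 = 15.0

15.0


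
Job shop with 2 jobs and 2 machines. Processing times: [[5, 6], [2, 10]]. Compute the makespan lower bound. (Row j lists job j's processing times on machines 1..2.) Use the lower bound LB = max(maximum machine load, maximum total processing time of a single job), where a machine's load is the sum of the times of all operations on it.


Machine loads:
  Machine 1: 5 + 2 = 7
  Machine 2: 6 + 10 = 16
Max machine load = 16
Job totals:
  Job 1: 11
  Job 2: 12
Max job total = 12
Lower bound = max(16, 12) = 16

16


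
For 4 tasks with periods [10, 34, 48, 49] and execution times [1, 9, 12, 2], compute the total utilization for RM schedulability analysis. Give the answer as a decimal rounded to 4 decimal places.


Compute individual utilizations (exact fractions):
  Task 1: C/T = 1/10 (approx. 0.1)
  Task 2: C/T = 9/34 (approx. 0.2647)
  Task 3: C/T = 12/48 = 1/4 (approx. 0.25)
  Task 4: C/T = 2/49 (approx. 0.0408)
Total utilization U = 1/10 + 9/34 + 1/4 + 2/49 = 10921/16660
Rounded to 4 decimal places: U = 0.6555
RM (Liu & Layland) bound for 4 tasks = 0.756828; compare with U = 10921/16660 (approx. 0.655522)
U <= bound, so schedulable by RM sufficient condition.

0.6555


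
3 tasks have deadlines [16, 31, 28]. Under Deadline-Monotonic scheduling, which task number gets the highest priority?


Sort tasks by relative deadline (ascending):
  Task 1: deadline = 16
  Task 3: deadline = 28
  Task 2: deadline = 31
Priority order (highest first): [1, 3, 2]
Highest priority task = 1

1


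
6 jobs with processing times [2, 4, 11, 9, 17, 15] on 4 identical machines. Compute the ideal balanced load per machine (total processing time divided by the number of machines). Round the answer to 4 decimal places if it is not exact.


Total processing time = 2 + 4 + 11 + 9 + 17 + 15 = 58
Number of machines = 4
Ideal balanced load = 58 / 4 = 14.5

14.5


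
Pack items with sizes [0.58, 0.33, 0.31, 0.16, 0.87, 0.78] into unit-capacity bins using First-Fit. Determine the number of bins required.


Place items sequentially using First-Fit:
  Item 0.58 -> new Bin 1
  Item 0.33 -> Bin 1 (now 0.91)
  Item 0.31 -> new Bin 2
  Item 0.16 -> Bin 2 (now 0.47)
  Item 0.87 -> new Bin 3
  Item 0.78 -> new Bin 4
Total bins used = 4

4


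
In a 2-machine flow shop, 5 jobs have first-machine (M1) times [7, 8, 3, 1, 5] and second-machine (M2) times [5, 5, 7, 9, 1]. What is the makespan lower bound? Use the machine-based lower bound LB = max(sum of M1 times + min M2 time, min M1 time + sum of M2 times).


LB1 = sum(M1 times) + min(M2 times) = 24 + 1 = 25
LB2 = min(M1 times) + sum(M2 times) = 1 + 27 = 28
Lower bound = max(LB1, LB2) = max(25, 28) = 28

28


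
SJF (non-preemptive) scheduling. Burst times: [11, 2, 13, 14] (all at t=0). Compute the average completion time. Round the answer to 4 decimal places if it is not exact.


SJF order (ascending): [2, 11, 13, 14]
Completion times:
  Job 1: burst=2, C=2
  Job 2: burst=11, C=13
  Job 3: burst=13, C=26
  Job 4: burst=14, C=40
Average completion = 81/4 = 20.25

20.25


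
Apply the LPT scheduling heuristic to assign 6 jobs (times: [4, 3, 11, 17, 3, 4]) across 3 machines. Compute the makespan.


Sort jobs in decreasing order (LPT): [17, 11, 4, 4, 3, 3]
Assign each job to the least loaded machine:
  Machine 1: jobs [17], load = 17
  Machine 2: jobs [11, 3], load = 14
  Machine 3: jobs [4, 4, 3], load = 11
Makespan = max load = 17

17


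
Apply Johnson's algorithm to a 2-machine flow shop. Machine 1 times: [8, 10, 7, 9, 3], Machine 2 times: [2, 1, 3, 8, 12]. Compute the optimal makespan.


Apply Johnson's rule:
  Group 1 (a <= b): [(5, 3, 12)]
  Group 2 (a > b): [(4, 9, 8), (3, 7, 3), (1, 8, 2), (2, 10, 1)]
Optimal job order: [5, 4, 3, 1, 2]
Schedule:
  Job 5: M1 done at 3, M2 done at 15
  Job 4: M1 done at 12, M2 done at 23
  Job 3: M1 done at 19, M2 done at 26
  Job 1: M1 done at 27, M2 done at 29
  Job 2: M1 done at 37, M2 done at 38
Makespan = 38

38


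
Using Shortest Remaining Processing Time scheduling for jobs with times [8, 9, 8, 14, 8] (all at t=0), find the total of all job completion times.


Since all jobs arrive at t=0, SRPT equals SPT ordering.
SPT order: [8, 8, 8, 9, 14]
Completion times:
  Job 1: p=8, C=8
  Job 2: p=8, C=16
  Job 3: p=8, C=24
  Job 4: p=9, C=33
  Job 5: p=14, C=47
Total completion time = 8 + 16 + 24 + 33 + 47 = 128

128


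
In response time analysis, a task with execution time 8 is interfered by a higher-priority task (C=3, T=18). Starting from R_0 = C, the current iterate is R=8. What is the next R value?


R_next = C + ceil(R_prev / T_hp) * C_hp
ceil(8 / 18) = ceil(0.4444) = 1
Interference = 1 * 3 = 3
R_next = 8 + 3 = 11

11


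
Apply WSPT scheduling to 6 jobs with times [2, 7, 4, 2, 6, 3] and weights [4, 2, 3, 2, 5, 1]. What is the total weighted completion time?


Compute p/w ratios and sort ascending (WSPT): [(2, 4), (2, 2), (6, 5), (4, 3), (3, 1), (7, 2)]
Compute weighted completion times:
  Job (p=2,w=4): C=2, w*C=4*2=8
  Job (p=2,w=2): C=4, w*C=2*4=8
  Job (p=6,w=5): C=10, w*C=5*10=50
  Job (p=4,w=3): C=14, w*C=3*14=42
  Job (p=3,w=1): C=17, w*C=1*17=17
  Job (p=7,w=2): C=24, w*C=2*24=48
Total weighted completion time = 173

173


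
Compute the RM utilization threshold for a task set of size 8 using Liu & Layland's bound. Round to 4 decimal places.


Compute 2^(1/8) = 1.0905077327
Subtract 1: 1.0905077327 - 1 = 0.0905077327
Multiply by n: 8 * 0.0905077327 = 0.7240618616
Round to 4 dp: 0.7241

0.7241


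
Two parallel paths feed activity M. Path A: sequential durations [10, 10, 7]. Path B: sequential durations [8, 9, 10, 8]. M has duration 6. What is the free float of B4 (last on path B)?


ES(B4) = sum of predecessors on chain B = 27
EF(B4) = ES + duration = 27 + 8 = 35
Successor of B4 is M. ES(M) = max(sum(A), sum(B)) = max(27, 35) = 35
Free float = ES(successor) - EF(current) = 35 - 35 = 0

0


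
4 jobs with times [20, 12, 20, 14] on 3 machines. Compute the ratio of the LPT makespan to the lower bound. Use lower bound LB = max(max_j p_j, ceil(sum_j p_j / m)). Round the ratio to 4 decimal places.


LPT order: [20, 20, 14, 12]
Machine loads after assignment: [20, 20, 26]
LPT makespan = 26
Lower bound = max(max_job, ceil(total/3)) = max(20, 22) = 22
Ratio = 26 / 22 = 1.1818

1.1818


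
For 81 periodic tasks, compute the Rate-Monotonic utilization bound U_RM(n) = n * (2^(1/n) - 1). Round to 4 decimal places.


Compute 2^(1/81) = 1.0085940916
Subtract 1: 1.0085940916 - 1 = 0.0085940916
Multiply by n: 81 * 0.0085940916 = 0.6961214196
Round to 4 dp: 0.6961

0.6961


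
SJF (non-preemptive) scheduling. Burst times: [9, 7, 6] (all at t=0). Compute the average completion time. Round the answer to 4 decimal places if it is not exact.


SJF order (ascending): [6, 7, 9]
Completion times:
  Job 1: burst=6, C=6
  Job 2: burst=7, C=13
  Job 3: burst=9, C=22
Average completion = 41/3 = 13.6667

13.6667


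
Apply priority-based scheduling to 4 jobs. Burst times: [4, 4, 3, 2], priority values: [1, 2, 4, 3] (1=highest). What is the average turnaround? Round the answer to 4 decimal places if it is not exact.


Sort by priority (ascending = highest first):
Order: [(1, 4), (2, 4), (3, 2), (4, 3)]
Completion times:
  Priority 1, burst=4, C=4
  Priority 2, burst=4, C=8
  Priority 3, burst=2, C=10
  Priority 4, burst=3, C=13
Average turnaround = 35/4 = 8.75

8.75


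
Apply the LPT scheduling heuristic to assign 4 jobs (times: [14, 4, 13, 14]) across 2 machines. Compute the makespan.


Sort jobs in decreasing order (LPT): [14, 14, 13, 4]
Assign each job to the least loaded machine:
  Machine 1: jobs [14, 13], load = 27
  Machine 2: jobs [14, 4], load = 18
Makespan = max load = 27

27


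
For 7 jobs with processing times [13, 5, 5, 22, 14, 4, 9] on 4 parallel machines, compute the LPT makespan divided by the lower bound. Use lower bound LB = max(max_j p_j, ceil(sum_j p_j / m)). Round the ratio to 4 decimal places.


LPT order: [22, 14, 13, 9, 5, 5, 4]
Machine loads after assignment: [22, 18, 18, 14]
LPT makespan = 22
Lower bound = max(max_job, ceil(total/4)) = max(22, 18) = 22
Ratio = 22 / 22 = 1.0

1.0


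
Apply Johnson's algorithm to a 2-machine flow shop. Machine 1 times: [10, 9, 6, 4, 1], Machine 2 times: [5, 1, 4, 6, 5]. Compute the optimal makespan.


Apply Johnson's rule:
  Group 1 (a <= b): [(5, 1, 5), (4, 4, 6)]
  Group 2 (a > b): [(1, 10, 5), (3, 6, 4), (2, 9, 1)]
Optimal job order: [5, 4, 1, 3, 2]
Schedule:
  Job 5: M1 done at 1, M2 done at 6
  Job 4: M1 done at 5, M2 done at 12
  Job 1: M1 done at 15, M2 done at 20
  Job 3: M1 done at 21, M2 done at 25
  Job 2: M1 done at 30, M2 done at 31
Makespan = 31

31


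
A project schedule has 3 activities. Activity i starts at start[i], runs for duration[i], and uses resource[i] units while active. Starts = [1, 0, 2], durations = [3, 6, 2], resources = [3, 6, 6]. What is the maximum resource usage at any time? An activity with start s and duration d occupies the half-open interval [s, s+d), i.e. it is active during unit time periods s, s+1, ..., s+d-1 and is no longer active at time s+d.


Each activity i is active on [start_i, start_i + duration_i).
Compute total resource usage per time slot:
  t=0: active resources = [6], total = 6
  t=1: active resources = [3, 6], total = 9
  t=2: active resources = [3, 6, 6], total = 15
  t=3: active resources = [3, 6, 6], total = 15
  t=4: active resources = [6], total = 6
  t=5: active resources = [6], total = 6
Peak resource demand = 15

15


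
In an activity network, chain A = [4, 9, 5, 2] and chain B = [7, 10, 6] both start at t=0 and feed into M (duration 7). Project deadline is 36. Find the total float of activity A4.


Forward pass: ES(A4) = sum of predecessors on chain A = 18
EF = ES + duration = 18 + 2 = 20
Backward pass: LF(M) = deadline = 36; LS(M) = 36 - 7 = 29
LF(A4) = LS(M) - sum(successors on chain A) = 29 - 0 = 29
LS = LF - duration = 29 - 2 = 27
Total float = LS - ES = 27 - 18 = 9

9


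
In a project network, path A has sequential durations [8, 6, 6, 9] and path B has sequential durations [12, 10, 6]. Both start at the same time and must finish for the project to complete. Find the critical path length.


Path A total = 8 + 6 + 6 + 9 = 29
Path B total = 12 + 10 + 6 = 28
Critical path = longest path = max(29, 28) = 29

29


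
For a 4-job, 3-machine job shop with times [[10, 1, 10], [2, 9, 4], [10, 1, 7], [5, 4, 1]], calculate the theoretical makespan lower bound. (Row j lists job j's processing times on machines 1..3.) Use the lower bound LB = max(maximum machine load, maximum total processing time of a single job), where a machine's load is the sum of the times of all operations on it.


Machine loads:
  Machine 1: 10 + 2 + 10 + 5 = 27
  Machine 2: 1 + 9 + 1 + 4 = 15
  Machine 3: 10 + 4 + 7 + 1 = 22
Max machine load = 27
Job totals:
  Job 1: 21
  Job 2: 15
  Job 3: 18
  Job 4: 10
Max job total = 21
Lower bound = max(27, 21) = 27

27


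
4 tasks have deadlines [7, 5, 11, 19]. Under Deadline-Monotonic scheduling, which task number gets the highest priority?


Sort tasks by relative deadline (ascending):
  Task 2: deadline = 5
  Task 1: deadline = 7
  Task 3: deadline = 11
  Task 4: deadline = 19
Priority order (highest first): [2, 1, 3, 4]
Highest priority task = 2

2


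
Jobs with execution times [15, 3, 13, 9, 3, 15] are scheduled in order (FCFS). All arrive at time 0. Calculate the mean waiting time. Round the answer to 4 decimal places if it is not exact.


FCFS order (as given): [15, 3, 13, 9, 3, 15]
Waiting times:
  Job 1: wait = 0
  Job 2: wait = 15
  Job 3: wait = 18
  Job 4: wait = 31
  Job 5: wait = 40
  Job 6: wait = 43
Sum of waiting times = 147
Average waiting time = 147/6 = 24.5

24.5


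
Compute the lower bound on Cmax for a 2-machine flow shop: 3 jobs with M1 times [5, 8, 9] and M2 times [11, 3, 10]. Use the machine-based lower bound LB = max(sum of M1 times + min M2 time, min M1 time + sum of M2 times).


LB1 = sum(M1 times) + min(M2 times) = 22 + 3 = 25
LB2 = min(M1 times) + sum(M2 times) = 5 + 24 = 29
Lower bound = max(LB1, LB2) = max(25, 29) = 29

29


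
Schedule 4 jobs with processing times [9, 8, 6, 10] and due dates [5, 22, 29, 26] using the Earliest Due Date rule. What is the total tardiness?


Sort by due date (EDD order): [(9, 5), (8, 22), (10, 26), (6, 29)]
Compute completion times and tardiness:
  Job 1: p=9, d=5, C=9, tardiness=max(0,9-5)=4
  Job 2: p=8, d=22, C=17, tardiness=max(0,17-22)=0
  Job 3: p=10, d=26, C=27, tardiness=max(0,27-26)=1
  Job 4: p=6, d=29, C=33, tardiness=max(0,33-29)=4
Total tardiness = 9

9


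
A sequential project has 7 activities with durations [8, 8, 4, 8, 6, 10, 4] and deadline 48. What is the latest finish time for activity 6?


LF(activity 6) = deadline - sum of successor durations
Successors: activities 7 through 7 with durations [4]
Sum of successor durations = 4
LF = 48 - 4 = 44

44


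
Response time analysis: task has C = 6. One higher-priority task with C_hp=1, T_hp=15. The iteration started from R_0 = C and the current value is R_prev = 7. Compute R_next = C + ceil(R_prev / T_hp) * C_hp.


R_next = C + ceil(R_prev / T_hp) * C_hp
ceil(7 / 15) = ceil(0.4667) = 1
Interference = 1 * 1 = 1
R_next = 6 + 1 = 7
R_next = R_prev, so the iteration has converged (response time = 7).

7


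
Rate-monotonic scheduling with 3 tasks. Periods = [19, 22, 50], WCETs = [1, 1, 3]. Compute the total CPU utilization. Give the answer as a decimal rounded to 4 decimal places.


Compute individual utilizations (exact fractions):
  Task 1: C/T = 1/19 (approx. 0.0526)
  Task 2: C/T = 1/22 (approx. 0.0455)
  Task 3: C/T = 3/50 (approx. 0.06)
Total utilization U = 1/19 + 1/22 + 3/50 = 826/5225
Rounded to 4 decimal places: U = 0.1581
RM (Liu & Layland) bound for 3 tasks = 0.779763; compare with U = 826/5225 (approx. 0.158086)
U <= bound, so schedulable by RM sufficient condition.

0.1581


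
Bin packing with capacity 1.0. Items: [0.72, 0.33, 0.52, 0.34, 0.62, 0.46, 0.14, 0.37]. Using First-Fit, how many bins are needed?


Place items sequentially using First-Fit:
  Item 0.72 -> new Bin 1
  Item 0.33 -> new Bin 2
  Item 0.52 -> Bin 2 (now 0.85)
  Item 0.34 -> new Bin 3
  Item 0.62 -> Bin 3 (now 0.96)
  Item 0.46 -> new Bin 4
  Item 0.14 -> Bin 1 (now 0.86)
  Item 0.37 -> Bin 4 (now 0.83)
Total bins used = 4

4


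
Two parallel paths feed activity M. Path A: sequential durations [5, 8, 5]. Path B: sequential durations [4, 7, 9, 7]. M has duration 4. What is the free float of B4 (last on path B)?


ES(B4) = sum of predecessors on chain B = 20
EF(B4) = ES + duration = 20 + 7 = 27
Successor of B4 is M. ES(M) = max(sum(A), sum(B)) = max(18, 27) = 27
Free float = ES(successor) - EF(current) = 27 - 27 = 0

0


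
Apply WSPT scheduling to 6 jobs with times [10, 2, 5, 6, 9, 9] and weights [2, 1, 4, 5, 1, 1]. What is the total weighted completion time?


Compute p/w ratios and sort ascending (WSPT): [(6, 5), (5, 4), (2, 1), (10, 2), (9, 1), (9, 1)]
Compute weighted completion times:
  Job (p=6,w=5): C=6, w*C=5*6=30
  Job (p=5,w=4): C=11, w*C=4*11=44
  Job (p=2,w=1): C=13, w*C=1*13=13
  Job (p=10,w=2): C=23, w*C=2*23=46
  Job (p=9,w=1): C=32, w*C=1*32=32
  Job (p=9,w=1): C=41, w*C=1*41=41
Total weighted completion time = 206

206


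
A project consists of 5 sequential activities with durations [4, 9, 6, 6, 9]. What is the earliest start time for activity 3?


Activity 3 starts after activities 1 through 2 complete.
Predecessor durations: [4, 9]
ES = 4 + 9 = 13

13


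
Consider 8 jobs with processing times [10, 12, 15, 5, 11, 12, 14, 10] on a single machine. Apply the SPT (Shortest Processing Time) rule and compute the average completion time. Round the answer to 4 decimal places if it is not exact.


Sort jobs by processing time (SPT order): [5, 10, 10, 11, 12, 12, 14, 15]
Compute completion times sequentially:
  Job 1: processing = 5, completes at 5
  Job 2: processing = 10, completes at 15
  Job 3: processing = 10, completes at 25
  Job 4: processing = 11, completes at 36
  Job 5: processing = 12, completes at 48
  Job 6: processing = 12, completes at 60
  Job 7: processing = 14, completes at 74
  Job 8: processing = 15, completes at 89
Sum of completion times = 352
Average completion time = 352/8 = 44.0

44.0


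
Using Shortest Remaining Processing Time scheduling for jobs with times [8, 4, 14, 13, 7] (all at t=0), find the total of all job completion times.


Since all jobs arrive at t=0, SRPT equals SPT ordering.
SPT order: [4, 7, 8, 13, 14]
Completion times:
  Job 1: p=4, C=4
  Job 2: p=7, C=11
  Job 3: p=8, C=19
  Job 4: p=13, C=32
  Job 5: p=14, C=46
Total completion time = 4 + 11 + 19 + 32 + 46 = 112

112


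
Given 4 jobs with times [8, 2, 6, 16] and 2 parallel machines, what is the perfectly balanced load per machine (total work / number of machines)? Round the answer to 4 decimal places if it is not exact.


Total processing time = 8 + 2 + 6 + 16 = 32
Number of machines = 2
Ideal balanced load = 32 / 2 = 16.0

16.0


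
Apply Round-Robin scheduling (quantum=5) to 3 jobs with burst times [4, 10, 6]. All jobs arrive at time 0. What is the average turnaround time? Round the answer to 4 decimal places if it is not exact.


Time quantum = 5
Execution trace:
  J1 runs 4 units, time = 4
  J2 runs 5 units, time = 9
  J3 runs 5 units, time = 14
  J2 runs 5 units, time = 19
  J3 runs 1 units, time = 20
Finish times: [4, 19, 20]
Average turnaround = 43/3 = 14.3333

14.3333


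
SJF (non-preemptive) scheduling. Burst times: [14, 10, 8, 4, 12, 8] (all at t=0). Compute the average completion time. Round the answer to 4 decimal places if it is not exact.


SJF order (ascending): [4, 8, 8, 10, 12, 14]
Completion times:
  Job 1: burst=4, C=4
  Job 2: burst=8, C=12
  Job 3: burst=8, C=20
  Job 4: burst=10, C=30
  Job 5: burst=12, C=42
  Job 6: burst=14, C=56
Average completion = 164/6 = 27.3333

27.3333


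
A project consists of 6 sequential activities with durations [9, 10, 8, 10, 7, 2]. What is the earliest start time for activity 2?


Activity 2 starts after activities 1 through 1 complete.
Predecessor durations: [9]
ES = 9 = 9

9


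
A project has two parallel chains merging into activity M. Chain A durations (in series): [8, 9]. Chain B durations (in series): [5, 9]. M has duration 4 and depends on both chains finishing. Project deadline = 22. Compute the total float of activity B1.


Forward pass: ES(B1) = sum of predecessors on chain B = 0
EF = ES + duration = 0 + 5 = 5
Backward pass: LF(M) = deadline = 22; LS(M) = 22 - 4 = 18
LF(B1) = LS(M) - sum(successors on chain B) = 18 - 9 = 9
LS = LF - duration = 9 - 5 = 4
Total float = LS - ES = 4 - 0 = 4

4


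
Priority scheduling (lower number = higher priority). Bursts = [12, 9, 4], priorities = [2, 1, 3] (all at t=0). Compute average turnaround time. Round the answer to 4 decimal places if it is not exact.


Sort by priority (ascending = highest first):
Order: [(1, 9), (2, 12), (3, 4)]
Completion times:
  Priority 1, burst=9, C=9
  Priority 2, burst=12, C=21
  Priority 3, burst=4, C=25
Average turnaround = 55/3 = 18.3333

18.3333


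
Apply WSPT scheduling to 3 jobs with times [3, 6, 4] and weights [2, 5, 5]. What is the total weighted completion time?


Compute p/w ratios and sort ascending (WSPT): [(4, 5), (6, 5), (3, 2)]
Compute weighted completion times:
  Job (p=4,w=5): C=4, w*C=5*4=20
  Job (p=6,w=5): C=10, w*C=5*10=50
  Job (p=3,w=2): C=13, w*C=2*13=26
Total weighted completion time = 96

96


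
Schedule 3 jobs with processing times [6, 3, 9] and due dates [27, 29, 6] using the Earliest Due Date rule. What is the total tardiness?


Sort by due date (EDD order): [(9, 6), (6, 27), (3, 29)]
Compute completion times and tardiness:
  Job 1: p=9, d=6, C=9, tardiness=max(0,9-6)=3
  Job 2: p=6, d=27, C=15, tardiness=max(0,15-27)=0
  Job 3: p=3, d=29, C=18, tardiness=max(0,18-29)=0
Total tardiness = 3

3


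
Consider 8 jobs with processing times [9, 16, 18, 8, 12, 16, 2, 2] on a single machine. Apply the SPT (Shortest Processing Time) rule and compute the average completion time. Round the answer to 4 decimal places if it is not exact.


Sort jobs by processing time (SPT order): [2, 2, 8, 9, 12, 16, 16, 18]
Compute completion times sequentially:
  Job 1: processing = 2, completes at 2
  Job 2: processing = 2, completes at 4
  Job 3: processing = 8, completes at 12
  Job 4: processing = 9, completes at 21
  Job 5: processing = 12, completes at 33
  Job 6: processing = 16, completes at 49
  Job 7: processing = 16, completes at 65
  Job 8: processing = 18, completes at 83
Sum of completion times = 269
Average completion time = 269/8 = 33.625

33.625


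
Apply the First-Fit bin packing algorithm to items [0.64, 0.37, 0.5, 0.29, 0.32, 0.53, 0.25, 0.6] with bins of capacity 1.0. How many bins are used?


Place items sequentially using First-Fit:
  Item 0.64 -> new Bin 1
  Item 0.37 -> new Bin 2
  Item 0.5 -> Bin 2 (now 0.87)
  Item 0.29 -> Bin 1 (now 0.93)
  Item 0.32 -> new Bin 3
  Item 0.53 -> Bin 3 (now 0.85)
  Item 0.25 -> new Bin 4
  Item 0.6 -> Bin 4 (now 0.85)
Total bins used = 4

4


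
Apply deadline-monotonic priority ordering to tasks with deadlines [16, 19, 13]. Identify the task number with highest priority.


Sort tasks by relative deadline (ascending):
  Task 3: deadline = 13
  Task 1: deadline = 16
  Task 2: deadline = 19
Priority order (highest first): [3, 1, 2]
Highest priority task = 3

3


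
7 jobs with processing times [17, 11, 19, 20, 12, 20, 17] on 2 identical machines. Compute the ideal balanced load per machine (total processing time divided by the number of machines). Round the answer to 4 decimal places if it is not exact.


Total processing time = 17 + 11 + 19 + 20 + 12 + 20 + 17 = 116
Number of machines = 2
Ideal balanced load = 116 / 2 = 58.0

58.0


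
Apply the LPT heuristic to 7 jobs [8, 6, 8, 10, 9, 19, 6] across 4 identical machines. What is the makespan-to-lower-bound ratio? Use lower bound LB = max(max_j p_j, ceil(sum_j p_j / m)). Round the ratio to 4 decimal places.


LPT order: [19, 10, 9, 8, 8, 6, 6]
Machine loads after assignment: [19, 16, 15, 16]
LPT makespan = 19
Lower bound = max(max_job, ceil(total/4)) = max(19, 17) = 19
Ratio = 19 / 19 = 1.0

1.0


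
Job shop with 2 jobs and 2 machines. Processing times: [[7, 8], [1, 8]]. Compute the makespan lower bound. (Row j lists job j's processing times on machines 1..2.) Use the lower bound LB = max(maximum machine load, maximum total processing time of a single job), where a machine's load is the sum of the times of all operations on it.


Machine loads:
  Machine 1: 7 + 1 = 8
  Machine 2: 8 + 8 = 16
Max machine load = 16
Job totals:
  Job 1: 15
  Job 2: 9
Max job total = 15
Lower bound = max(16, 15) = 16

16


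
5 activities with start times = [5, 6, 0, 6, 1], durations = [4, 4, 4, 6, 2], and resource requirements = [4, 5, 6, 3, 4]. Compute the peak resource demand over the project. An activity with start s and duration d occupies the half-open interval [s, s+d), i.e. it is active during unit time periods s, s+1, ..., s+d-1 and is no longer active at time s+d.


Each activity i is active on [start_i, start_i + duration_i).
Compute total resource usage per time slot:
  t=0: active resources = [6], total = 6
  t=1: active resources = [6, 4], total = 10
  t=2: active resources = [6, 4], total = 10
  t=3: active resources = [6], total = 6
  t=4: active resources = [], total = 0
  t=5: active resources = [4], total = 4
  t=6: active resources = [4, 5, 3], total = 12
  t=7: active resources = [4, 5, 3], total = 12
  t=8: active resources = [4, 5, 3], total = 12
  t=9: active resources = [5, 3], total = 8
  t=10: active resources = [3], total = 3
  t=11: active resources = [3], total = 3
Peak resource demand = 12

12
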